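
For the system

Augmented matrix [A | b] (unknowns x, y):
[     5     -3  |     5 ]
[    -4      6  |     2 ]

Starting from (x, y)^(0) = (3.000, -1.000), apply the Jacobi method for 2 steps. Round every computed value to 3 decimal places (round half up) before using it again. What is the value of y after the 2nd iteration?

Iteration 1:
  x = (5 - (-3)·-1.000) / (5) = 0.400
  y = (2 - (-4)·3.000) / (6) = 2.333
Iteration 2:
  x = (5 - (-3)·2.333) / (5) = 2.400
  y = (2 - (-4)·0.400) / (6) = 0.600

0.600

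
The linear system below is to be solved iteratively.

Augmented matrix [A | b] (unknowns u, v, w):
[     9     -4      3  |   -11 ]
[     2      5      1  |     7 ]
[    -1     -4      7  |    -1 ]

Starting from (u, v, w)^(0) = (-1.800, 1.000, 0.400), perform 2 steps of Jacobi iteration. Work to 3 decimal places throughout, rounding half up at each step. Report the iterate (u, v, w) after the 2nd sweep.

Iteration 1:
  u = (-11 - (-4)·1.000 - (3)·0.400) / (9) = -0.911
  v = (7 - (2)·-1.800 - (1)·0.400) / (5) = 2.040
  w = (-1 - (-1)·-1.800 - (-4)·1.000) / (7) = 0.171
Iteration 2:
  u = (-11 - (-4)·2.040 - (3)·0.171) / (9) = -0.373
  v = (7 - (2)·-0.911 - (1)·0.171) / (5) = 1.730
  w = (-1 - (-1)·-0.911 - (-4)·2.040) / (7) = 0.893

(-0.373, 1.730, 0.893)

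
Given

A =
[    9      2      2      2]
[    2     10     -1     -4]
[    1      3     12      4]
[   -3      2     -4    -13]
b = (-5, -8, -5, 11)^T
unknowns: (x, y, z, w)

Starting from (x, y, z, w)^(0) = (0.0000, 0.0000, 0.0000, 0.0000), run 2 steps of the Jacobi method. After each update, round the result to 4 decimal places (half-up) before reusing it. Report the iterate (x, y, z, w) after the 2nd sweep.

(-0.0971, -1.0690, 0.1117, -0.7128)

Iteration 1:
  x = (-5 - (2)·0.0000 - (2)·0.0000 - (2)·0.0000) / (9) = -0.5556
  y = (-8 - (2)·0.0000 - (-1)·0.0000 - (-4)·0.0000) / (10) = -0.8000
  z = (-5 - (1)·0.0000 - (3)·0.0000 - (4)·0.0000) / (12) = -0.4167
  w = (11 - (-3)·0.0000 - (2)·0.0000 - (-4)·0.0000) / (-13) = -0.8462
Iteration 2:
  x = (-5 - (2)·-0.8000 - (2)·-0.4167 - (2)·-0.8462) / (9) = -0.0971
  y = (-8 - (2)·-0.5556 - (-1)·-0.4167 - (-4)·-0.8462) / (10) = -1.0690
  z = (-5 - (1)·-0.5556 - (3)·-0.8000 - (4)·-0.8462) / (12) = 0.1117
  w = (11 - (-3)·-0.5556 - (2)·-0.8000 - (-4)·-0.4167) / (-13) = -0.7128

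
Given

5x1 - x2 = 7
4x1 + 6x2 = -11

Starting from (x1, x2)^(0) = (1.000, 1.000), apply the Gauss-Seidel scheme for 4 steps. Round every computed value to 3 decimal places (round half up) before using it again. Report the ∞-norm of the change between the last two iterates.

0.014

Iteration 1:
  x1 = (7 - (-1)·1.000) / (5) = 1.600
  x2 = (-11 - (4)·1.600) / (6) = -2.900
Iteration 2:
  x1 = (7 - (-1)·-2.900) / (5) = 0.820
  x2 = (-11 - (4)·0.820) / (6) = -2.380
Iteration 3:
  x1 = (7 - (-1)·-2.380) / (5) = 0.924
  x2 = (-11 - (4)·0.924) / (6) = -2.449
Iteration 4:
  x1 = (7 - (-1)·-2.449) / (5) = 0.910
  x2 = (-11 - (4)·0.910) / (6) = -2.440
Change: (-0.014, 0.009) → max |·| = 0.014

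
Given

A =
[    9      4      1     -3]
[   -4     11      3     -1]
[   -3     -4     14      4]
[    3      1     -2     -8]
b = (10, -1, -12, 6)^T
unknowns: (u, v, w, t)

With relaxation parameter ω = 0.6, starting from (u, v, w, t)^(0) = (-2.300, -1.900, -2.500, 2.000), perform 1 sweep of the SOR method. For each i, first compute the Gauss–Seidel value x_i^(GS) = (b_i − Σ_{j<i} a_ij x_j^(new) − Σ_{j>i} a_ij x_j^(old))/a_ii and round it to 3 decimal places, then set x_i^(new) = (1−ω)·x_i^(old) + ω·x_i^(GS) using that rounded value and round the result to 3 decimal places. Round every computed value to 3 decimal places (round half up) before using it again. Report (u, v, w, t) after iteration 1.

(0.820, -0.117, -1.772, 0.792)

Iteration 1:
  u: GS value = (10 - (4)·-1.900 - (1)·-2.500 - (-3)·2.000) / (9) = 2.900;  u ← (1−ω)·-2.300 + ω·2.900 = 0.820
  v: GS value = (-1 - (-4)·0.820 - (3)·-2.500 - (-1)·2.000) / (11) = 1.071;  v ← (1−ω)·-1.900 + ω·1.071 = -0.117
  w: GS value = (-12 - (-3)·0.820 - (-4)·-0.117 - (4)·2.000) / (14) = -1.286;  w ← (1−ω)·-2.500 + ω·-1.286 = -1.772
  t: GS value = (6 - (3)·0.820 - (1)·-0.117 - (-2)·-1.772) / (-8) = -0.014;  t ← (1−ω)·2.000 + ω·-0.014 = 0.792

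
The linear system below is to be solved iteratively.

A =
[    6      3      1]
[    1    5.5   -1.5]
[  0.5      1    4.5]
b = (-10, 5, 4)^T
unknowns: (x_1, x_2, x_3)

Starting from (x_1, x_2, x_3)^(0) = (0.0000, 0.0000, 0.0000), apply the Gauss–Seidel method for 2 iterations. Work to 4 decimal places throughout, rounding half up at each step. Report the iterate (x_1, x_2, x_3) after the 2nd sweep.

Iteration 1:
  x_1 = (-10 - (3)·0.0000 - (1)·0.0000) / (6) = -1.6667
  x_2 = (5 - (1)·-1.6667 - (-1.5)·0.0000) / (5.5) = 1.2121
  x_3 = (4 - (0.5)·-1.6667 - (1)·1.2121) / (4.5) = 0.8047
Iteration 2:
  x_1 = (-10 - (3)·1.2121 - (1)·0.8047) / (6) = -2.4068
  x_2 = (5 - (1)·-2.4068 - (-1.5)·0.8047) / (5.5) = 1.5662
  x_3 = (4 - (0.5)·-2.4068 - (1)·1.5662) / (4.5) = 0.8083

(-2.4068, 1.5662, 0.8083)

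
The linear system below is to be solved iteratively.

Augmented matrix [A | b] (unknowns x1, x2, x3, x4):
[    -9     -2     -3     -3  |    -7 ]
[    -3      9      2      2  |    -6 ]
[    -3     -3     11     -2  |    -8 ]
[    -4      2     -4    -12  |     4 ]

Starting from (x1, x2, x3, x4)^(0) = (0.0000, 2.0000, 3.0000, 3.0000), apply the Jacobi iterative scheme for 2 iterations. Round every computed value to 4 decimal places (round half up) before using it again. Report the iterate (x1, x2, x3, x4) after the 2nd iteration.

(1.4344, -1.0808, -1.9091, -0.2323)

Iteration 1:
  x1 = (-7 - (-2)·2.0000 - (-3)·3.0000 - (-3)·3.0000) / (-9) = -1.6667
  x2 = (-6 - (-3)·0.0000 - (2)·3.0000 - (2)·3.0000) / (9) = -2.0000
  x3 = (-8 - (-3)·0.0000 - (-3)·2.0000 - (-2)·3.0000) / (11) = 0.3636
  x4 = (4 - (-4)·0.0000 - (2)·2.0000 - (-4)·3.0000) / (-12) = -1.0000
Iteration 2:
  x1 = (-7 - (-2)·-2.0000 - (-3)·0.3636 - (-3)·-1.0000) / (-9) = 1.4344
  x2 = (-6 - (-3)·-1.6667 - (2)·0.3636 - (2)·-1.0000) / (9) = -1.0808
  x3 = (-8 - (-3)·-1.6667 - (-3)·-2.0000 - (-2)·-1.0000) / (11) = -1.9091
  x4 = (4 - (-4)·-1.6667 - (2)·-2.0000 - (-4)·0.3636) / (-12) = -0.2323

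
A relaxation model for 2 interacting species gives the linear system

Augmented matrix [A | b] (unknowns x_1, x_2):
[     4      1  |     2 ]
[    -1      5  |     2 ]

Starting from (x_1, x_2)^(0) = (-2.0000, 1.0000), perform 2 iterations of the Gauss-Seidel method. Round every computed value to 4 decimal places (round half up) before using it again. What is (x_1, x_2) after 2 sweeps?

Iteration 1:
  x_1 = (2 - (1)·1.0000) / (4) = 0.2500
  x_2 = (2 - (-1)·0.2500) / (5) = 0.4500
Iteration 2:
  x_1 = (2 - (1)·0.4500) / (4) = 0.3875
  x_2 = (2 - (-1)·0.3875) / (5) = 0.4775

(0.3875, 0.4775)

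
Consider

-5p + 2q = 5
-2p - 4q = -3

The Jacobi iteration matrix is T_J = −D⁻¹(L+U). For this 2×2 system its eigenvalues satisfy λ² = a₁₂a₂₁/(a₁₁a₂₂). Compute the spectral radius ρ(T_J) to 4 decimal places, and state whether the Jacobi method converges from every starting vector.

0.4472

a₁₂a₂₁/(a₁₁a₂₂) = (2)·(-2) / ((-5)·(-4)) = -0.200000
ρ = √|-0.200000| = √0.200000 = 0.4472
ρ < 1, so Jacobi converges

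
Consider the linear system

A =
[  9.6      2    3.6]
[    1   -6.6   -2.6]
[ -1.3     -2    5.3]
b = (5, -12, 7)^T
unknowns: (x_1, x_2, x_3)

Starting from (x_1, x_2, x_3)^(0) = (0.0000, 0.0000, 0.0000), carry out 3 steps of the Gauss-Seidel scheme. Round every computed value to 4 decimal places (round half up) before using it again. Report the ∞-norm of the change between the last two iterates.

0.4732

Iteration 1:
  x_1 = (5 - (2)·0.0000 - (3.6)·0.0000) / (9.6) = 0.5208
  x_2 = (-12 - (1)·0.5208 - (-2.6)·0.0000) / (-6.6) = 1.8971
  x_3 = (7 - (-1.3)·0.5208 - (-2)·1.8971) / (5.3) = 2.1644
Iteration 2:
  x_1 = (5 - (2)·1.8971 - (3.6)·2.1644) / (9.6) = -0.6860
  x_2 = (-12 - (1)·-0.6860 - (-2.6)·2.1644) / (-6.6) = 0.8616
  x_3 = (7 - (-1.3)·-0.6860 - (-2)·0.8616) / (5.3) = 1.4776
Iteration 3:
  x_1 = (5 - (2)·0.8616 - (3.6)·1.4776) / (9.6) = -0.2128
  x_2 = (-12 - (1)·-0.2128 - (-2.6)·1.4776) / (-6.6) = 1.2039
  x_3 = (7 - (-1.3)·-0.2128 - (-2)·1.2039) / (5.3) = 1.7229
Change: (0.4732, 0.3423, 0.2453) → max |·| = 0.4732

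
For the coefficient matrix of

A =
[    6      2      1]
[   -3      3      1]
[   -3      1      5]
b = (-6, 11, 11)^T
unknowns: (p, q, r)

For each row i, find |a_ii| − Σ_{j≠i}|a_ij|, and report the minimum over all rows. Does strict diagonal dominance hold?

-1

row 1: |6| − (2+1) = 3
row 2: |3| − (3+1) = -1
row 3: |5| − (3+1) = 1
minimum over rows = -1 → not strictly diagonally dominant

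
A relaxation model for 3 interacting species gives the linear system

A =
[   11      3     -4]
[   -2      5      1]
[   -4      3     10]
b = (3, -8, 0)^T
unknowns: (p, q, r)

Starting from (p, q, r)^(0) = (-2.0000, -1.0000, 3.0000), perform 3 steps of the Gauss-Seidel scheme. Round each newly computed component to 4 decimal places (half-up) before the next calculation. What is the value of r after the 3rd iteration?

Iteration 1:
  p = (3 - (3)·-1.0000 - (-4)·3.0000) / (11) = 1.6364
  q = (-8 - (-2)·1.6364 - (1)·3.0000) / (5) = -1.5454
  r = (0 - (-4)·1.6364 - (3)·-1.5454) / (10) = 1.1182
Iteration 2:
  p = (3 - (3)·-1.5454 - (-4)·1.1182) / (11) = 1.1008
  q = (-8 - (-2)·1.1008 - (1)·1.1182) / (5) = -1.3833
  r = (0 - (-4)·1.1008 - (3)·-1.3833) / (10) = 0.8553
Iteration 3:
  p = (3 - (3)·-1.3833 - (-4)·0.8553) / (11) = 0.9610
  q = (-8 - (-2)·0.9610 - (1)·0.8553) / (5) = -1.3867
  r = (0 - (-4)·0.9610 - (3)·-1.3867) / (10) = 0.8004

0.8004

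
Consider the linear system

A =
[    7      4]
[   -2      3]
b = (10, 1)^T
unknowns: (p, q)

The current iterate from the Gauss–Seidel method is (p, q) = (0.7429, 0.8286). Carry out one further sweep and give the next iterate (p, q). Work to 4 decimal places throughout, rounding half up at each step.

One sweep:
  p = (10 - (4)·0.8286) / (7) = 0.9551
  q = (1 - (-2)·0.9551) / (3) = 0.9701

(0.9551, 0.9701)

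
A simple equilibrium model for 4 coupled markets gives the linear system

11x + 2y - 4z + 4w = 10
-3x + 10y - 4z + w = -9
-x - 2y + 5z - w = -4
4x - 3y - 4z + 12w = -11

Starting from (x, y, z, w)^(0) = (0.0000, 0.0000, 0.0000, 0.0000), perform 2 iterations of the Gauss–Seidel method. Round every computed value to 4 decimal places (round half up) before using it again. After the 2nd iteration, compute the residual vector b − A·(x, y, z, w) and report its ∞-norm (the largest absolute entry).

Iteration 1:
  x = (10 - (2)·0.0000 - (-4)·0.0000 - (4)·0.0000) / (11) = 0.9091
  y = (-9 - (-3)·0.9091 - (-4)·0.0000 - (1)·0.0000) / (10) = -0.6273
  z = (-4 - (-1)·0.9091 - (-2)·-0.6273 - (-1)·0.0000) / (5) = -0.8691
  w = (-11 - (4)·0.9091 - (-3)·-0.6273 - (-4)·-0.8691) / (12) = -1.6662
Iteration 2:
  x = (10 - (2)·-0.6273 - (-4)·-0.8691 - (4)·-1.6662) / (11) = 1.3130
  y = (-9 - (-3)·1.3130 - (-4)·-0.8691 - (1)·-1.6662) / (10) = -0.6871
  z = (-4 - (-1)·1.3130 - (-2)·-0.6871 - (-1)·-1.6662) / (5) = -1.1455
  w = (-11 - (4)·1.3130 - (-3)·-0.6871 - (-4)·-1.1455) / (12) = -1.9079
Residual b − A·x = (-0.0192, -0.8641, -0.2416, -0.0005); ∞-norm = 0.8641

0.8641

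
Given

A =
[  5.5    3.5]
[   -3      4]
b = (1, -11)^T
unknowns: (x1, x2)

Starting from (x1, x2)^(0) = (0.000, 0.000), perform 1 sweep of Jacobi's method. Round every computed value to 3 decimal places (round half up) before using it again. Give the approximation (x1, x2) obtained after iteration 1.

(0.182, -2.750)

Iteration 1:
  x1 = (1 - (3.5)·0.000) / (5.5) = 0.182
  x2 = (-11 - (-3)·0.000) / (4) = -2.750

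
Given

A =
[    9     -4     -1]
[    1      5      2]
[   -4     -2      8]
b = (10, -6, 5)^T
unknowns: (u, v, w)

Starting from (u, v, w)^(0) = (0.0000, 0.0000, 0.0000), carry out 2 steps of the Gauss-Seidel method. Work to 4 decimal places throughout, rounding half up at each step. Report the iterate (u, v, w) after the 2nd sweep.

(0.5707, -1.6441, 0.4993)

Iteration 1:
  u = (10 - (-4)·0.0000 - (-1)·0.0000) / (9) = 1.1111
  v = (-6 - (1)·1.1111 - (2)·0.0000) / (5) = -1.4222
  w = (5 - (-4)·1.1111 - (-2)·-1.4222) / (8) = 0.8250
Iteration 2:
  u = (10 - (-4)·-1.4222 - (-1)·0.8250) / (9) = 0.5707
  v = (-6 - (1)·0.5707 - (2)·0.8250) / (5) = -1.6441
  w = (5 - (-4)·0.5707 - (-2)·-1.6441) / (8) = 0.4993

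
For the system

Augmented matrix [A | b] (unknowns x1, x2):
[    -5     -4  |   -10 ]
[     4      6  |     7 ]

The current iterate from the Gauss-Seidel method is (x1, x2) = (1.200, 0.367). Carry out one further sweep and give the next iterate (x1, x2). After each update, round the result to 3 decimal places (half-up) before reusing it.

One sweep:
  x1 = (-10 - (-4)·0.367) / (-5) = 1.706
  x2 = (7 - (4)·1.706) / (6) = 0.029

(1.706, 0.029)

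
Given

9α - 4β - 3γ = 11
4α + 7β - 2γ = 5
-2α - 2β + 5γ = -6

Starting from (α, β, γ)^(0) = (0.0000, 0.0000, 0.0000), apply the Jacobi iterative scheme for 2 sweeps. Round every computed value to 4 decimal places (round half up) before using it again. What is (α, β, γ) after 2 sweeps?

(1.1397, -0.3270, -0.4254)

Iteration 1:
  α = (11 - (-4)·0.0000 - (-3)·0.0000) / (9) = 1.2222
  β = (5 - (4)·0.0000 - (-2)·0.0000) / (7) = 0.7143
  γ = (-6 - (-2)·0.0000 - (-2)·0.0000) / (5) = -1.2000
Iteration 2:
  α = (11 - (-4)·0.7143 - (-3)·-1.2000) / (9) = 1.1397
  β = (5 - (4)·1.2222 - (-2)·-1.2000) / (7) = -0.3270
  γ = (-6 - (-2)·1.2222 - (-2)·0.7143) / (5) = -0.4254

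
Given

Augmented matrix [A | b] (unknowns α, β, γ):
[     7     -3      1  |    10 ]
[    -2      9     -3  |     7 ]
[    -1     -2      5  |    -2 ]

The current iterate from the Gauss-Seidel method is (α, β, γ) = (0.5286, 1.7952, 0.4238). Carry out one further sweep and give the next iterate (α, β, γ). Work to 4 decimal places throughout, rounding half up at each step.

(2.1374, 1.3940, 0.5851)

One sweep:
  α = (10 - (-3)·1.7952 - (1)·0.4238) / (7) = 2.1374
  β = (7 - (-2)·2.1374 - (-3)·0.4238) / (9) = 1.3940
  γ = (-2 - (-1)·2.1374 - (-2)·1.3940) / (5) = 0.5851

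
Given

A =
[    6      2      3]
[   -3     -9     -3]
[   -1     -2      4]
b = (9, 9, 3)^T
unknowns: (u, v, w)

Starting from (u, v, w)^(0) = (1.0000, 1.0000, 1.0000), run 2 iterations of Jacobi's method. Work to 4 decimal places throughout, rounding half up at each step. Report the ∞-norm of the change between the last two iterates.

Iteration 1:
  u = (9 - (2)·1.0000 - (3)·1.0000) / (6) = 0.6667
  v = (9 - (-3)·1.0000 - (-3)·1.0000) / (-9) = -1.6667
  w = (3 - (-1)·1.0000 - (-2)·1.0000) / (4) = 1.5000
Iteration 2:
  u = (9 - (2)·-1.6667 - (3)·1.5000) / (6) = 1.3056
  v = (9 - (-3)·0.6667 - (-3)·1.5000) / (-9) = -1.7222
  w = (3 - (-1)·0.6667 - (-2)·-1.6667) / (4) = 0.0833
Change: (0.6389, -0.0555, -1.4167) → max |·| = 1.4167

1.4167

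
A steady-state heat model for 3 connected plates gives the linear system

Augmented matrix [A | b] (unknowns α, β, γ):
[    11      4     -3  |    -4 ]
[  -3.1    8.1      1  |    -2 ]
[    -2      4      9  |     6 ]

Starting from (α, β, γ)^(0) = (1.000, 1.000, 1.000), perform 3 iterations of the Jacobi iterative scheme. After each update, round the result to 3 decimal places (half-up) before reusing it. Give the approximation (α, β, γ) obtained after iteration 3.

(-0.038, -0.411, 0.823)

Iteration 1:
  α = (-4 - (4)·1.000 - (-3)·1.000) / (11) = -0.455
  β = (-2 - (-3.1)·1.000 - (1)·1.000) / (8.1) = 0.012
  γ = (6 - (-2)·1.000 - (4)·1.000) / (9) = 0.444
Iteration 2:
  α = (-4 - (4)·0.012 - (-3)·0.444) / (11) = -0.247
  β = (-2 - (-3.1)·-0.455 - (1)·0.444) / (8.1) = -0.476
  γ = (6 - (-2)·-0.455 - (4)·0.012) / (9) = 0.560
Iteration 3:
  α = (-4 - (4)·-0.476 - (-3)·0.560) / (11) = -0.038
  β = (-2 - (-3.1)·-0.247 - (1)·0.560) / (8.1) = -0.411
  γ = (6 - (-2)·-0.247 - (4)·-0.476) / (9) = 0.823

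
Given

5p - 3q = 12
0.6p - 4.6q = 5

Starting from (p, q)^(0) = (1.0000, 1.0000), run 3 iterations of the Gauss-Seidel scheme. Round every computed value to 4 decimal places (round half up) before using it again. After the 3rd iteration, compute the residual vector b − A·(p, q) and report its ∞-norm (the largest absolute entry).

Iteration 1:
  p = (12 - (-3)·1.0000) / (5) = 3.0000
  q = (5 - (0.6)·3.0000) / (-4.6) = -0.6957
Iteration 2:
  p = (12 - (-3)·-0.6957) / (5) = 1.9826
  q = (5 - (0.6)·1.9826) / (-4.6) = -0.8284
Iteration 3:
  p = (12 - (-3)·-0.8284) / (5) = 1.9030
  q = (5 - (0.6)·1.9030) / (-4.6) = -0.8387
Residual b − A·x = (-0.0311, 0.0002); ∞-norm = 0.0311

0.0311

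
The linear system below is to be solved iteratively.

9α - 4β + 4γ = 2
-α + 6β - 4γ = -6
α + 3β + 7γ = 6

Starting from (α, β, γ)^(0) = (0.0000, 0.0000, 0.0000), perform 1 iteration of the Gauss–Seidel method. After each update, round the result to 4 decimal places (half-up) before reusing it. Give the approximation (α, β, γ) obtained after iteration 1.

(0.2222, -0.9630, 1.2381)

Iteration 1:
  α = (2 - (-4)·0.0000 - (4)·0.0000) / (9) = 0.2222
  β = (-6 - (-1)·0.2222 - (-4)·0.0000) / (6) = -0.9630
  γ = (6 - (1)·0.2222 - (3)·-0.9630) / (7) = 1.2381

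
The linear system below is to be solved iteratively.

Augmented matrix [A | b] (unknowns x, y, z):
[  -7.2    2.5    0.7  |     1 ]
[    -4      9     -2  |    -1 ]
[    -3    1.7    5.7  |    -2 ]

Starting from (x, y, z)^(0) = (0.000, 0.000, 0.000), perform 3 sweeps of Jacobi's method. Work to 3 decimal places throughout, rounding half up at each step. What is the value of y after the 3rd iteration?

-0.292

Iteration 1:
  x = (1 - (2.5)·0.000 - (0.7)·0.000) / (-7.2) = -0.139
  y = (-1 - (-4)·0.000 - (-2)·0.000) / (9) = -0.111
  z = (-2 - (-3)·0.000 - (1.7)·0.000) / (5.7) = -0.351
Iteration 2:
  x = (1 - (2.5)·-0.111 - (0.7)·-0.351) / (-7.2) = -0.212
  y = (-1 - (-4)·-0.139 - (-2)·-0.351) / (9) = -0.251
  z = (-2 - (-3)·-0.139 - (1.7)·-0.111) / (5.7) = -0.391
Iteration 3:
  x = (1 - (2.5)·-0.251 - (0.7)·-0.391) / (-7.2) = -0.264
  y = (-1 - (-4)·-0.212 - (-2)·-0.391) / (9) = -0.292
  z = (-2 - (-3)·-0.212 - (1.7)·-0.251) / (5.7) = -0.388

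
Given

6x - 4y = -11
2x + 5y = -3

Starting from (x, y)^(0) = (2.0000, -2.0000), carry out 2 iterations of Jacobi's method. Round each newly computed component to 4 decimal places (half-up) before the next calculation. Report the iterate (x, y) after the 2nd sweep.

(-2.7667, 0.6667)

Iteration 1:
  x = (-11 - (-4)·-2.0000) / (6) = -3.1667
  y = (-3 - (2)·2.0000) / (5) = -1.4000
Iteration 2:
  x = (-11 - (-4)·-1.4000) / (6) = -2.7667
  y = (-3 - (2)·-3.1667) / (5) = 0.6667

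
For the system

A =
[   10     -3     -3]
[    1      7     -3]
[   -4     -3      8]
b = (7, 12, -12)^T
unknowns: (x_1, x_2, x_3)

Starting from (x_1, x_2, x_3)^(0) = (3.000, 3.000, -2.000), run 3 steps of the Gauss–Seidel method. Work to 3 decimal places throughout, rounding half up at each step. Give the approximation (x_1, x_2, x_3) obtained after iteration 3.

(0.891, 1.302, -0.566)

Iteration 1:
  x_1 = (7 - (-3)·3.000 - (-3)·-2.000) / (10) = 1.000
  x_2 = (12 - (1)·1.000 - (-3)·-2.000) / (7) = 0.714
  x_3 = (-12 - (-4)·1.000 - (-3)·0.714) / (8) = -0.732
Iteration 2:
  x_1 = (7 - (-3)·0.714 - (-3)·-0.732) / (10) = 0.695
  x_2 = (12 - (1)·0.695 - (-3)·-0.732) / (7) = 1.301
  x_3 = (-12 - (-4)·0.695 - (-3)·1.301) / (8) = -0.665
Iteration 3:
  x_1 = (7 - (-3)·1.301 - (-3)·-0.665) / (10) = 0.891
  x_2 = (12 - (1)·0.891 - (-3)·-0.665) / (7) = 1.302
  x_3 = (-12 - (-4)·0.891 - (-3)·1.302) / (8) = -0.566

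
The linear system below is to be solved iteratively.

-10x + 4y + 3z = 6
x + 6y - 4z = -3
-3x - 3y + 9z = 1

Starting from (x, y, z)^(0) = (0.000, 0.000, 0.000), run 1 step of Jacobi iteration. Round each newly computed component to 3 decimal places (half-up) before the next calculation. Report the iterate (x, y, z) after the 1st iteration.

Iteration 1:
  x = (6 - (4)·0.000 - (3)·0.000) / (-10) = -0.600
  y = (-3 - (1)·0.000 - (-4)·0.000) / (6) = -0.500
  z = (1 - (-3)·0.000 - (-3)·0.000) / (9) = 0.111

(-0.600, -0.500, 0.111)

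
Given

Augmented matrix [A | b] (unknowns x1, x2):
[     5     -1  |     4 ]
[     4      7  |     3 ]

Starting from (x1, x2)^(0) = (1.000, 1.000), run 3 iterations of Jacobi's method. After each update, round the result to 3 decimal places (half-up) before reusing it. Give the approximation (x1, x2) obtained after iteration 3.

Iteration 1:
  x1 = (4 - (-1)·1.000) / (5) = 1.000
  x2 = (3 - (4)·1.000) / (7) = -0.143
Iteration 2:
  x1 = (4 - (-1)·-0.143) / (5) = 0.771
  x2 = (3 - (4)·1.000) / (7) = -0.143
Iteration 3:
  x1 = (4 - (-1)·-0.143) / (5) = 0.771
  x2 = (3 - (4)·0.771) / (7) = -0.012

(0.771, -0.012)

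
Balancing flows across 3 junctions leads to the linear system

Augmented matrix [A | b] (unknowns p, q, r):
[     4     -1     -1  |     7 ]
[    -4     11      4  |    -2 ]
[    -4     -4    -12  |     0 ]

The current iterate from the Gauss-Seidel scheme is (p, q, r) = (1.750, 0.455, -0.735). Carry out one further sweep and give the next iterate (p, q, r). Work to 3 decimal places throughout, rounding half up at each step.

One sweep:
  p = (7 - (-1)·0.455 - (-1)·-0.735) / (4) = 1.680
  q = (-2 - (-4)·1.680 - (4)·-0.735) / (11) = 0.696
  r = (0 - (-4)·1.680 - (-4)·0.696) / (-12) = -0.792

(1.680, 0.696, -0.792)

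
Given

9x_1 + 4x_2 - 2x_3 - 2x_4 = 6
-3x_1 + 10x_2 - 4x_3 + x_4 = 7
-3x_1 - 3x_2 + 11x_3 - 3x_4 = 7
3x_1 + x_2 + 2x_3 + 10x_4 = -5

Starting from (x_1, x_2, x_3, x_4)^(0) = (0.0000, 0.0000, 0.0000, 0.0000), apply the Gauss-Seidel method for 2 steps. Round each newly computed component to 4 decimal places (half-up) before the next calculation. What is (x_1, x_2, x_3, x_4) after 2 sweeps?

(0.2802, 1.3098, 0.7965, -0.8743)

Iteration 1:
  x_1 = (6 - (4)·0.0000 - (-2)·0.0000 - (-2)·0.0000) / (9) = 0.6667
  x_2 = (7 - (-3)·0.6667 - (-4)·0.0000 - (1)·0.0000) / (10) = 0.9000
  x_3 = (7 - (-3)·0.6667 - (-3)·0.9000 - (-3)·0.0000) / (11) = 1.0636
  x_4 = (-5 - (3)·0.6667 - (1)·0.9000 - (2)·1.0636) / (10) = -1.0027
Iteration 2:
  x_1 = (6 - (4)·0.9000 - (-2)·1.0636 - (-2)·-1.0027) / (9) = 0.2802
  x_2 = (7 - (-3)·0.2802 - (-4)·1.0636 - (1)·-1.0027) / (10) = 1.3098
  x_3 = (7 - (-3)·0.2802 - (-3)·1.3098 - (-3)·-1.0027) / (11) = 0.7965
  x_4 = (-5 - (3)·0.2802 - (1)·1.3098 - (2)·0.7965) / (10) = -0.8743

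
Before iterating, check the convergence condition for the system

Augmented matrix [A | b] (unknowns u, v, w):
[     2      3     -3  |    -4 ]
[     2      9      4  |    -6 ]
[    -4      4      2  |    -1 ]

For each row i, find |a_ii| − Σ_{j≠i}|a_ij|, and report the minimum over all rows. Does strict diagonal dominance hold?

-6

row 1: |2| − (3+3) = -4
row 2: |9| − (2+4) = 3
row 3: |2| − (4+4) = -6
minimum over rows = -6 → not strictly diagonally dominant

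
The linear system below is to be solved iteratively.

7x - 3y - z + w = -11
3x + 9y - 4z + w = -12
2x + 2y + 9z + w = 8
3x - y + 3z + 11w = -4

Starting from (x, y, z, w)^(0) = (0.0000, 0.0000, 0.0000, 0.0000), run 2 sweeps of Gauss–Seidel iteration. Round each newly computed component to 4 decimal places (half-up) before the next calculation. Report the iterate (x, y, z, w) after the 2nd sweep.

Iteration 1:
  x = (-11 - (-3)·0.0000 - (-1)·0.0000 - (1)·0.0000) / (7) = -1.5714
  y = (-12 - (3)·-1.5714 - (-4)·0.0000 - (1)·0.0000) / (9) = -0.8095
  z = (8 - (2)·-1.5714 - (2)·-0.8095 - (1)·0.0000) / (9) = 1.4180
  w = (-4 - (3)·-1.5714 - (-1)·-0.8095 - (3)·1.4180) / (11) = -0.3954
Iteration 2:
  x = (-11 - (-3)·-0.8095 - (-1)·1.4180 - (1)·-0.3954) / (7) = -1.6593
  y = (-12 - (3)·-1.6593 - (-4)·1.4180 - (1)·-0.3954) / (9) = -0.1061
  z = (8 - (2)·-1.6593 - (2)·-0.1061 - (1)·-0.3954) / (9) = 1.3251
  w = (-4 - (3)·-1.6593 - (-1)·-0.1061 - (3)·1.3251) / (11) = -0.2821

(-1.6593, -0.1061, 1.3251, -0.2821)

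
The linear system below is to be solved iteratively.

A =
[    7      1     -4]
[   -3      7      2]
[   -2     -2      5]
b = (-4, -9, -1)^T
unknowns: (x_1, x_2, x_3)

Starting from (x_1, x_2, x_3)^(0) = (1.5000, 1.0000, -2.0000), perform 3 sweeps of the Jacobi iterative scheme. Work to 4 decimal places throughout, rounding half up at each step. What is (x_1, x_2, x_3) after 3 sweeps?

Iteration 1:
  x_1 = (-4 - (1)·1.0000 - (-4)·-2.0000) / (7) = -1.8571
  x_2 = (-9 - (-3)·1.5000 - (2)·-2.0000) / (7) = -0.0714
  x_3 = (-1 - (-2)·1.5000 - (-2)·1.0000) / (5) = 0.8000
Iteration 2:
  x_1 = (-4 - (1)·-0.0714 - (-4)·0.8000) / (7) = -0.1041
  x_2 = (-9 - (-3)·-1.8571 - (2)·0.8000) / (7) = -2.3102
  x_3 = (-1 - (-2)·-1.8571 - (-2)·-0.0714) / (5) = -0.9714
Iteration 3:
  x_1 = (-4 - (1)·-2.3102 - (-4)·-0.9714) / (7) = -0.7965
  x_2 = (-9 - (-3)·-0.1041 - (2)·-0.9714) / (7) = -1.0528
  x_3 = (-1 - (-2)·-0.1041 - (-2)·-2.3102) / (5) = -1.1657

(-0.7965, -1.0528, -1.1657)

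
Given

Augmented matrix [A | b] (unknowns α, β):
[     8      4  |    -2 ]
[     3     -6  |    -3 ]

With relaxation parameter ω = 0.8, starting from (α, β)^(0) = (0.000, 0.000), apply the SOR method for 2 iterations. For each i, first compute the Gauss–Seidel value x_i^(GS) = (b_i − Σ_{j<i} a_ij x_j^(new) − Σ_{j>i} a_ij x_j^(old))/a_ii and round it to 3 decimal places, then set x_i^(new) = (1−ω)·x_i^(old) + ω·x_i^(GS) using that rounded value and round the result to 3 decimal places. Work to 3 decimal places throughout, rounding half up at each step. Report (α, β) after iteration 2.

(-0.368, 0.317)

Iteration 1:
  α: GS value = (-2 - (4)·0.000) / (8) = -0.250;  α ← (1−ω)·0.000 + ω·-0.250 = -0.200
  β: GS value = (-3 - (3)·-0.200) / (-6) = 0.400;  β ← (1−ω)·0.000 + ω·0.400 = 0.320
Iteration 2:
  α: GS value = (-2 - (4)·0.320) / (8) = -0.410;  α ← (1−ω)·-0.200 + ω·-0.410 = -0.368
  β: GS value = (-3 - (3)·-0.368) / (-6) = 0.316;  β ← (1−ω)·0.320 + ω·0.316 = 0.317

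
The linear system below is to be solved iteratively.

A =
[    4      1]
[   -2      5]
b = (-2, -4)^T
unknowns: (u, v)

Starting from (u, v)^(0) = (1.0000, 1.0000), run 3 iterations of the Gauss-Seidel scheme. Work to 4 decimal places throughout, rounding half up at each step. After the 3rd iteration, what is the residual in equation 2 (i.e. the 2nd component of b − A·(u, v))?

0.0000

Iteration 1:
  u = (-2 - (1)·1.0000) / (4) = -0.7500
  v = (-4 - (-2)·-0.7500) / (5) = -1.1000
Iteration 2:
  u = (-2 - (1)·-1.1000) / (4) = -0.2250
  v = (-4 - (-2)·-0.2250) / (5) = -0.8900
Iteration 3:
  u = (-2 - (1)·-0.8900) / (4) = -0.2775
  v = (-4 - (-2)·-0.2775) / (5) = -0.9110
Residual b − A·x = (0.0210, 0.0000)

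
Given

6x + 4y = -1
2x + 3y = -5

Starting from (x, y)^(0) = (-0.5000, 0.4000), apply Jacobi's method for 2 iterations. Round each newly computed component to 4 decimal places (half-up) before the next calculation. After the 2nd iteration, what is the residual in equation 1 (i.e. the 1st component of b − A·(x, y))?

Iteration 1:
  x = (-1 - (4)·0.4000) / (6) = -0.4333
  y = (-5 - (2)·-0.5000) / (3) = -1.3333
Iteration 2:
  x = (-1 - (4)·-1.3333) / (6) = 0.7222
  y = (-5 - (2)·-0.4333) / (3) = -1.3778
Residual b − A·x = (0.1780, -2.3110)

0.1780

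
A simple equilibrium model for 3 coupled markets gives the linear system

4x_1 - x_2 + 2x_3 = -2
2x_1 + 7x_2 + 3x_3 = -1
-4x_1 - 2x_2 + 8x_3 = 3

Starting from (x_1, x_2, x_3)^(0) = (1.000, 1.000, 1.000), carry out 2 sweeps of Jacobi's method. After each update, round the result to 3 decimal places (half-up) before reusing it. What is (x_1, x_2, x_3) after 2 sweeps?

Iteration 1:
  x_1 = (-2 - (-1)·1.000 - (2)·1.000) / (4) = -0.750
  x_2 = (-1 - (2)·1.000 - (3)·1.000) / (7) = -0.857
  x_3 = (3 - (-4)·1.000 - (-2)·1.000) / (8) = 1.125
Iteration 2:
  x_1 = (-2 - (-1)·-0.857 - (2)·1.125) / (4) = -1.277
  x_2 = (-1 - (2)·-0.750 - (3)·1.125) / (7) = -0.411
  x_3 = (3 - (-4)·-0.750 - (-2)·-0.857) / (8) = -0.214

(-1.277, -0.411, -0.214)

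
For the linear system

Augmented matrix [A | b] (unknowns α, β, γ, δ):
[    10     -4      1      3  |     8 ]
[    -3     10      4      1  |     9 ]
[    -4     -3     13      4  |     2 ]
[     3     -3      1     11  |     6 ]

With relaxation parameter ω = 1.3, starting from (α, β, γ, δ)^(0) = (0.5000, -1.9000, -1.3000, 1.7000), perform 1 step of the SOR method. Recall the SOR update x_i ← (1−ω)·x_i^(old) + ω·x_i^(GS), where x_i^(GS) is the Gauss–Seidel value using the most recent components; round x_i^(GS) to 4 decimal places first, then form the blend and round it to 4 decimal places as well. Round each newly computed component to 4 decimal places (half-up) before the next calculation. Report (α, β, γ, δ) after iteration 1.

(-0.5920, 1.9641, 0.2625, 1.0743)

Iteration 1:
  α: GS value = (8 - (-4)·-1.9000 - (1)·-1.3000 - (3)·1.7000) / (10) = -0.3400;  α ← (1−ω)·0.5000 + ω·-0.3400 = -0.5920
  β: GS value = (9 - (-3)·-0.5920 - (4)·-1.3000 - (1)·1.7000) / (10) = 1.0724;  β ← (1−ω)·-1.9000 + ω·1.0724 = 1.9641
  γ: GS value = (2 - (-4)·-0.5920 - (-3)·1.9641 - (4)·1.7000) / (13) = -0.0981;  γ ← (1−ω)·-1.3000 + ω·-0.0981 = 0.2625
  δ: GS value = (6 - (3)·-0.5920 - (-3)·1.9641 - (1)·0.2625) / (11) = 1.2187;  δ ← (1−ω)·1.7000 + ω·1.2187 = 1.0743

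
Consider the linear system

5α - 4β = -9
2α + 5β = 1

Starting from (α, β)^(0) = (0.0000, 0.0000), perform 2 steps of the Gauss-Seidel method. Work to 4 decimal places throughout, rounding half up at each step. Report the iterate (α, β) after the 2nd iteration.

(-1.0640, 0.6256)

Iteration 1:
  α = (-9 - (-4)·0.0000) / (5) = -1.8000
  β = (1 - (2)·-1.8000) / (5) = 0.9200
Iteration 2:
  α = (-9 - (-4)·0.9200) / (5) = -1.0640
  β = (1 - (2)·-1.0640) / (5) = 0.6256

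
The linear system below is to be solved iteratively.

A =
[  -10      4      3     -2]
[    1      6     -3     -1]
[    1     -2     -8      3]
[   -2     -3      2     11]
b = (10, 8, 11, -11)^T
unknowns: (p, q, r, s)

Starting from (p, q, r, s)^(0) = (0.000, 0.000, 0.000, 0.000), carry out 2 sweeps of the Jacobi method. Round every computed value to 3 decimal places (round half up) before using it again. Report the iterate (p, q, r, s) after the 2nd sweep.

Iteration 1:
  p = (10 - (4)·0.000 - (3)·0.000 - (-2)·0.000) / (-10) = -1.000
  q = (8 - (1)·0.000 - (-3)·0.000 - (-1)·0.000) / (6) = 1.333
  r = (11 - (1)·0.000 - (-2)·0.000 - (3)·0.000) / (-8) = -1.375
  s = (-11 - (-2)·0.000 - (-3)·0.000 - (2)·0.000) / (11) = -1.000
Iteration 2:
  p = (10 - (4)·1.333 - (3)·-1.375 - (-2)·-1.000) / (-10) = -0.679
  q = (8 - (1)·-1.000 - (-3)·-1.375 - (-1)·-1.000) / (6) = 0.646
  r = (11 - (1)·-1.000 - (-2)·1.333 - (3)·-1.000) / (-8) = -2.208
  s = (-11 - (-2)·-1.000 - (-3)·1.333 - (2)·-1.375) / (11) = -0.568

(-0.679, 0.646, -2.208, -0.568)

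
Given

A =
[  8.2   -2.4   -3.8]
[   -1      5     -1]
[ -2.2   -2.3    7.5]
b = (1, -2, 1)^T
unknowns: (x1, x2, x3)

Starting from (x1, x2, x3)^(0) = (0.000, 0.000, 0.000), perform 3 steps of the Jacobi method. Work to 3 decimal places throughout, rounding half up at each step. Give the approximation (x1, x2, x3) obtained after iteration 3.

(0.041, -0.377, 0.046)

Iteration 1:
  x1 = (1 - (-2.4)·0.000 - (-3.8)·0.000) / (8.2) = 0.122
  x2 = (-2 - (-1)·0.000 - (-1)·0.000) / (5) = -0.400
  x3 = (1 - (-2.2)·0.000 - (-2.3)·0.000) / (7.5) = 0.133
Iteration 2:
  x1 = (1 - (-2.4)·-0.400 - (-3.8)·0.133) / (8.2) = 0.067
  x2 = (-2 - (-1)·0.122 - (-1)·0.133) / (5) = -0.349
  x3 = (1 - (-2.2)·0.122 - (-2.3)·-0.400) / (7.5) = 0.046
Iteration 3:
  x1 = (1 - (-2.4)·-0.349 - (-3.8)·0.046) / (8.2) = 0.041
  x2 = (-2 - (-1)·0.067 - (-1)·0.046) / (5) = -0.377
  x3 = (1 - (-2.2)·0.067 - (-2.3)·-0.349) / (7.5) = 0.046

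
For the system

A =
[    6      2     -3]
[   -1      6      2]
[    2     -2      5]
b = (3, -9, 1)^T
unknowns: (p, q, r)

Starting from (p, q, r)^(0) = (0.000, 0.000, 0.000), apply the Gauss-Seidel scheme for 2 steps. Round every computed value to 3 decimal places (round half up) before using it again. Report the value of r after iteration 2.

Iteration 1:
  p = (3 - (2)·0.000 - (-3)·0.000) / (6) = 0.500
  q = (-9 - (-1)·0.500 - (2)·0.000) / (6) = -1.417
  r = (1 - (2)·0.500 - (-2)·-1.417) / (5) = -0.567
Iteration 2:
  p = (3 - (2)·-1.417 - (-3)·-0.567) / (6) = 0.689
  q = (-9 - (-1)·0.689 - (2)·-0.567) / (6) = -1.196
  r = (1 - (2)·0.689 - (-2)·-1.196) / (5) = -0.554

-0.554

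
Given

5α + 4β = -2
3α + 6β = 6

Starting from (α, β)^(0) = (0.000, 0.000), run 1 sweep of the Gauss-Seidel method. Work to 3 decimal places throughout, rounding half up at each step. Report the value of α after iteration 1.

Iteration 1:
  α = (-2 - (4)·0.000) / (5) = -0.400
  β = (6 - (3)·-0.400) / (6) = 1.200

-0.400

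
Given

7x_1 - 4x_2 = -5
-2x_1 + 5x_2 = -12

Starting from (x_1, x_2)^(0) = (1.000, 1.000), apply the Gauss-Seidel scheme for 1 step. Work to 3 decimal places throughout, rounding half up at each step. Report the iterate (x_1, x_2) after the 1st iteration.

(-0.143, -2.457)

Iteration 1:
  x_1 = (-5 - (-4)·1.000) / (7) = -0.143
  x_2 = (-12 - (-2)·-0.143) / (5) = -2.457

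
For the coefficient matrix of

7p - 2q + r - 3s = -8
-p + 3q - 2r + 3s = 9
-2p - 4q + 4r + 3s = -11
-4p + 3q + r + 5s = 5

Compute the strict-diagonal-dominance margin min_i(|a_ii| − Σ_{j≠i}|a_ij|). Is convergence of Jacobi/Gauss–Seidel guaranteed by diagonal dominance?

-5

row 1: |7| − (2+1+3) = 1
row 2: |3| − (1+2+3) = -3
row 3: |4| − (2+4+3) = -5
row 4: |5| − (4+3+1) = -3
minimum over rows = -5 → not strictly diagonally dominant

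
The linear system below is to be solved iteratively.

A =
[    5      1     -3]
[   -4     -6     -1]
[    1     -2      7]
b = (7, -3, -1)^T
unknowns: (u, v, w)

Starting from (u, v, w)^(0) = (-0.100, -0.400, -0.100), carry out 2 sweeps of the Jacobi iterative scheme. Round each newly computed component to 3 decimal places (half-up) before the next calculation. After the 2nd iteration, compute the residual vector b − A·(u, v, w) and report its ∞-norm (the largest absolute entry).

Iteration 1:
  u = (7 - (1)·-0.400 - (-3)·-0.100) / (5) = 1.420
  v = (-3 - (-4)·-0.100 - (-1)·-0.100) / (-6) = 0.583
  w = (-1 - (1)·-0.100 - (-2)·-0.400) / (7) = -0.243
Iteration 2:
  u = (7 - (1)·0.583 - (-3)·-0.243) / (5) = 1.138
  v = (-3 - (-4)·1.420 - (-1)·-0.243) / (-6) = -0.406
  w = (-1 - (1)·1.420 - (-2)·0.583) / (7) = -0.179
Residual b − A·x = (1.179, -1.063, -1.697); ∞-norm = 1.697

1.697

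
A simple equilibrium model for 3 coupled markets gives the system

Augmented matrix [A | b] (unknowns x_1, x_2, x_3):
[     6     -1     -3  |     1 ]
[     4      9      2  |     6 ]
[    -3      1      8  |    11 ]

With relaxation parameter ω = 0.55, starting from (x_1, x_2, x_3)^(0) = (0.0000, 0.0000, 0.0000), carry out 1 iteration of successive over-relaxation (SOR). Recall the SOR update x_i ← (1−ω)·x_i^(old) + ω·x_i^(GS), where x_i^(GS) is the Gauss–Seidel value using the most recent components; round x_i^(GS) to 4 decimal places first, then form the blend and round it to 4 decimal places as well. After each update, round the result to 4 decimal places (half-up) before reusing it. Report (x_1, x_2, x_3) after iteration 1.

Iteration 1:
  x_1: GS value = (1 - (-1)·0.0000 - (-3)·0.0000) / (6) = 0.1667;  x_1 ← (1−ω)·0.0000 + ω·0.1667 = 0.0917
  x_2: GS value = (6 - (4)·0.0917 - (2)·0.0000) / (9) = 0.6259;  x_2 ← (1−ω)·0.0000 + ω·0.6259 = 0.3442
  x_3: GS value = (11 - (-3)·0.0917 - (1)·0.3442) / (8) = 1.3664;  x_3 ← (1−ω)·0.0000 + ω·1.3664 = 0.7515

(0.0917, 0.3442, 0.7515)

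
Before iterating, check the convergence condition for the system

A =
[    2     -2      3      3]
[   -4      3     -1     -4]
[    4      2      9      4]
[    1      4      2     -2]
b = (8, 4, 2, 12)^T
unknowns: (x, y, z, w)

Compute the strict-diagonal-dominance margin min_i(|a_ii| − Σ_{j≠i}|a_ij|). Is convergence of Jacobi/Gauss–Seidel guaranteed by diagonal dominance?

row 1: |2| − (2+3+3) = -6
row 2: |3| − (4+1+4) = -6
row 3: |9| − (4+2+4) = -1
row 4: |-2| − (1+4+2) = -5
minimum over rows = -6 → not strictly diagonally dominant

-6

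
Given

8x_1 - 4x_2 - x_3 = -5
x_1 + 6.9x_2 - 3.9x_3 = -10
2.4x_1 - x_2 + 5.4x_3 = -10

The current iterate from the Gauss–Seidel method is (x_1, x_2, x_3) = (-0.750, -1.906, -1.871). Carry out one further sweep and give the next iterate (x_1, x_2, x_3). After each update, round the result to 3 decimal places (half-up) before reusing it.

(-1.812, -2.244, -1.462)

One sweep:
  x_1 = (-5 - (-4)·-1.906 - (-1)·-1.871) / (8) = -1.812
  x_2 = (-10 - (1)·-1.812 - (-3.9)·-1.871) / (6.9) = -2.244
  x_3 = (-10 - (2.4)·-1.812 - (-1)·-2.244) / (5.4) = -1.462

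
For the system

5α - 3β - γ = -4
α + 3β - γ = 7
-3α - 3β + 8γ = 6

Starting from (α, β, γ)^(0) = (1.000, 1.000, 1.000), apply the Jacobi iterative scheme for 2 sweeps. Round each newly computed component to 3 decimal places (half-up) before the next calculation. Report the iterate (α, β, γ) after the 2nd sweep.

Iteration 1:
  α = (-4 - (-3)·1.000 - (-1)·1.000) / (5) = 0.000
  β = (7 - (1)·1.000 - (-1)·1.000) / (3) = 2.333
  γ = (6 - (-3)·1.000 - (-3)·1.000) / (8) = 1.500
Iteration 2:
  α = (-4 - (-3)·2.333 - (-1)·1.500) / (5) = 0.900
  β = (7 - (1)·0.000 - (-1)·1.500) / (3) = 2.833
  γ = (6 - (-3)·0.000 - (-3)·2.333) / (8) = 1.625

(0.900, 2.833, 1.625)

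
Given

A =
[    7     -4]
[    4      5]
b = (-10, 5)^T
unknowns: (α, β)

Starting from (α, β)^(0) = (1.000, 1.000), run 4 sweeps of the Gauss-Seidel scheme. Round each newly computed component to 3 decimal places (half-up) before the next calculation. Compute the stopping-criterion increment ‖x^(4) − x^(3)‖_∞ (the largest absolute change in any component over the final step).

0.083

Iteration 1:
  α = (-10 - (-4)·1.000) / (7) = -0.857
  β = (5 - (4)·-0.857) / (5) = 1.686
Iteration 2:
  α = (-10 - (-4)·1.686) / (7) = -0.465
  β = (5 - (4)·-0.465) / (5) = 1.372
Iteration 3:
  α = (-10 - (-4)·1.372) / (7) = -0.645
  β = (5 - (4)·-0.645) / (5) = 1.516
Iteration 4:
  α = (-10 - (-4)·1.516) / (7) = -0.562
  β = (5 - (4)·-0.562) / (5) = 1.450
Change: (0.083, -0.066) → max |·| = 0.083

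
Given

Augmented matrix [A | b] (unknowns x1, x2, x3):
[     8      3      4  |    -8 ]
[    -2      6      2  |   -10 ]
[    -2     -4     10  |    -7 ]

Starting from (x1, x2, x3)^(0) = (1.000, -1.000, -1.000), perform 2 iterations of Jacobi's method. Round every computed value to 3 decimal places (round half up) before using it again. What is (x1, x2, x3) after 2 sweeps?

(-0.175, -1.408, -1.125)

Iteration 1:
  x1 = (-8 - (3)·-1.000 - (4)·-1.000) / (8) = -0.125
  x2 = (-10 - (-2)·1.000 - (2)·-1.000) / (6) = -1.000
  x3 = (-7 - (-2)·1.000 - (-4)·-1.000) / (10) = -0.900
Iteration 2:
  x1 = (-8 - (3)·-1.000 - (4)·-0.900) / (8) = -0.175
  x2 = (-10 - (-2)·-0.125 - (2)·-0.900) / (6) = -1.408
  x3 = (-7 - (-2)·-0.125 - (-4)·-1.000) / (10) = -1.125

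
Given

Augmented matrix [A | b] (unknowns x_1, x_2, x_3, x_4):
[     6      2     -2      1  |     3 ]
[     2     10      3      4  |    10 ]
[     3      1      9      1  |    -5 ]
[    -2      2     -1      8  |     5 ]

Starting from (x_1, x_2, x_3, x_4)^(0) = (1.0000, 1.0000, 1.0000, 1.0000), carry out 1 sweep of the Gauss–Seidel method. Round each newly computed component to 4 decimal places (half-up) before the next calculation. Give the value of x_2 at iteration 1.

Iteration 1:
  x_1 = (3 - (2)·1.0000 - (-2)·1.0000 - (1)·1.0000) / (6) = 0.3333
  x_2 = (10 - (2)·0.3333 - (3)·1.0000 - (4)·1.0000) / (10) = 0.2333
  x_3 = (-5 - (3)·0.3333 - (1)·0.2333 - (1)·1.0000) / (9) = -0.8037
  x_4 = (5 - (-2)·0.3333 - (2)·0.2333 - (-1)·-0.8037) / (8) = 0.5495

0.2333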